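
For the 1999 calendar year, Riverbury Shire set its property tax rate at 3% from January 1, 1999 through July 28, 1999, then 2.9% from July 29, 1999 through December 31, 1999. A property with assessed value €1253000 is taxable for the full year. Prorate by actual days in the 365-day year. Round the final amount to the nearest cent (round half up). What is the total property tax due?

January 1 – July 28, 1999: 209 days at 3% → €1253000 × 3% × 209/365 = €21524.1370
July 29 – December 31, 1999: 156 days at 2.9% → €1253000 × 2.9% × 156/365 = €15530.3342
Total = €37054.4712

€37054.47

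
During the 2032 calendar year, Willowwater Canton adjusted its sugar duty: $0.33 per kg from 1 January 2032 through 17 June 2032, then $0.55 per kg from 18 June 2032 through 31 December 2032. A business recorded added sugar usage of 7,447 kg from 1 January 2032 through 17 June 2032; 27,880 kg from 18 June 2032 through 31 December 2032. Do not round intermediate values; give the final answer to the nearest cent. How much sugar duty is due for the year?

1 January – 17 June 2032: 7,447 kg at $0.33/kg → $2457.51
18 June – 31 December 2032: 27,880 kg at $0.55/kg → $15334.00

$17791.51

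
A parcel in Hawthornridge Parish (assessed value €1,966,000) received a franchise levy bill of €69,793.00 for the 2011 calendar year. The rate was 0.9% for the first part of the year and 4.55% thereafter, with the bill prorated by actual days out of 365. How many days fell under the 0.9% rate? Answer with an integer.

Let d = days at the first rate; then 365 − d days at the second rate.
€1,966,000 × [0.9%·d + 4.55%·(365−d)] / 365 = €69,793.00
Solving gives d = 100, so the new rate took effect on 11 Apr 2011.

100 days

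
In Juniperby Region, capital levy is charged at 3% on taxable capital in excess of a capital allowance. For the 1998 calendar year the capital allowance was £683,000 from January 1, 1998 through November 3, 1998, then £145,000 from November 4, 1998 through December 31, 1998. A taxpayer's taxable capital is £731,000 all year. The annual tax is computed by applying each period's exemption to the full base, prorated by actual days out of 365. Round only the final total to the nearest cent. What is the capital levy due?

January 1 – November 3, 1998: 307 days, exemption £683,000 → (£731,000 − £683,000) × 3% × 307/365 = £1,211.1781
November 4 – December 31, 1998: 58 days, exemption £145,000 → (£731,000 − £145,000) × 3% × 58/365 = £2,793.5342
Total = £4,004.7123

£4,004.71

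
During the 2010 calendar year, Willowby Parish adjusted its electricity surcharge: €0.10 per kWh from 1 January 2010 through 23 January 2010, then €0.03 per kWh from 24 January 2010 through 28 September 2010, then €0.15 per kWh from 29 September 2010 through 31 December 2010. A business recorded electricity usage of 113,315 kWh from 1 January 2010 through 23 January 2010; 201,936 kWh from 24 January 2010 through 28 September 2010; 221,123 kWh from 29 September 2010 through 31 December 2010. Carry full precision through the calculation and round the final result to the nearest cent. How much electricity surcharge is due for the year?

1 January – 23 January 2010: 113,315 kWh at €0.10/kWh → €11331.50
24 January – 28 September 2010: 201,936 kWh at €0.03/kWh → €6058.08
29 September – 31 December 2010: 221,123 kWh at €0.15/kWh → €33168.45

€50558.03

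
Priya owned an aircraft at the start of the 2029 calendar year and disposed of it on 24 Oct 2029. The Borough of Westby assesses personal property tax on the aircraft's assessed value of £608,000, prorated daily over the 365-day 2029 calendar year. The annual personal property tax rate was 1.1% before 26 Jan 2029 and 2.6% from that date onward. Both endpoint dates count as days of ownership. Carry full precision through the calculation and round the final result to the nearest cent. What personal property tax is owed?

£12,238.29

1 Jan – 25 Jan 2029: 25 days at 1.1% → £608,000 × 1.1% × 25/365 = £458.0822
26 Jan – 24 Oct 2029: 272 days at 2.6% → £608,000 × 2.6% × 272/365 = £11,780.2082
Total = £12,238.2904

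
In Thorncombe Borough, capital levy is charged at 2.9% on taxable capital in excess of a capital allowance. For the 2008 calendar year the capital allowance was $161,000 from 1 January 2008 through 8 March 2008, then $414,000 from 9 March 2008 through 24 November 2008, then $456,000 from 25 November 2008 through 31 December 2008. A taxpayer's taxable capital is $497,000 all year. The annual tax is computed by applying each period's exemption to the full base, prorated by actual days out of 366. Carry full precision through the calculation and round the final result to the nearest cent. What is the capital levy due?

$3,647.03

1 January – 8 March 2008: 68 days, exemption $161,000 → ($497,000 − $161,000) × 2.9% × 68/366 = $1,810.3607
9 March – 24 November 2008: 261 days, exemption $414,000 → ($497,000 − $414,000) × 2.9% × 261/366 = $1,716.4672
25 November – 31 December 2008: 37 days, exemption $456,000 → ($497,000 − $456,000) × 2.9% × 37/366 = $120.1995
Total = $3,647.0273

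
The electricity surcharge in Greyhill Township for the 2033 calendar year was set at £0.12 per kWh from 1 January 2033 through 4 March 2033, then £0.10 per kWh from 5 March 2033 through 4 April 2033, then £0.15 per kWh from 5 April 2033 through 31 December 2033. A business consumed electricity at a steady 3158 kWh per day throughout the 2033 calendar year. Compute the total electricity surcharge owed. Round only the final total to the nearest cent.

£162,036.98

1 January – 4 March 2033: 63 days × 3158 kWh/day = 198,954 kWh at £0.12/kWh → £23,874.48
5 March – 4 April 2033: 31 days × 3158 kWh/day = 97,898 kWh at £0.10/kWh → £9,789.80
5 April – 31 December 2033: 271 days × 3158 kWh/day = 855,818 kWh at £0.15/kWh → £128,372.70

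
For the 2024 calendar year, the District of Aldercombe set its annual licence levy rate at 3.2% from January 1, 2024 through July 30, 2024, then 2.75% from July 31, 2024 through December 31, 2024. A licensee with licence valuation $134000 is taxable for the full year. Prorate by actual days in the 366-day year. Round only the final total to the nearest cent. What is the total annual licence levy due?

$4034.28

January 1 – July 30, 2024: 212 days at 3.2% → $134000 × 3.2% × 212/366 = $2483.7596
July 31 – December 31, 2024: 154 days at 2.75% → $134000 × 2.75% × 154/366 = $1550.5191
Total = $4034.2787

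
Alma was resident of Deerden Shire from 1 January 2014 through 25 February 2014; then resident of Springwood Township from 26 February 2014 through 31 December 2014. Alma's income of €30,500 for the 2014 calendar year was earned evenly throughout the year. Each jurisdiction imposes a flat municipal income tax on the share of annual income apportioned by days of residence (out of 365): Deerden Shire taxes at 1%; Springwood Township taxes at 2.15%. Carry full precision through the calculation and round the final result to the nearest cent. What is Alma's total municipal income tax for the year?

Deerden Shire, 1 January – 25 February 2014: 56 days → €30,500 × 1% × 56/365 = €46.7945
Springwood Township, 26 February – 31 December 2014: 309 days → €30,500 × 2.15% × 309/365 = €555.1418
Total = €601.9363

€601.94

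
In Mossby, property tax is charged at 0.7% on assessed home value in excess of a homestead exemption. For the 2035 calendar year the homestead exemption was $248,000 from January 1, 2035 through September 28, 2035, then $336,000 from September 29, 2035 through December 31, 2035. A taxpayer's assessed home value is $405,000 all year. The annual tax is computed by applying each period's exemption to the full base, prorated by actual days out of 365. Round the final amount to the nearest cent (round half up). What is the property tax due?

$940.36

January 1 – September 28, 2035: 271 days, exemption $248,000 → ($405,000 − $248,000) × 0.7% × 271/365 = $815.9699
September 29 – December 31, 2035: 94 days, exemption $336,000 → ($405,000 − $336,000) × 0.7% × 94/365 = $124.3890
Total = $940.3589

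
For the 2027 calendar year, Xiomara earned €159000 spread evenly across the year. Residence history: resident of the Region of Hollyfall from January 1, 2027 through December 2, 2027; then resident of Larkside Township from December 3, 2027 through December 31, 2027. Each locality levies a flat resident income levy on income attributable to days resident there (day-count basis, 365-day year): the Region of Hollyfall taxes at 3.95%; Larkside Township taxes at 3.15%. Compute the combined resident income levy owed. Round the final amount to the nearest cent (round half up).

€6179.44

The Region of Hollyfall, January 1 – December 2, 2027: 336 days → €159000 × 3.95% × 336/365 = €5781.5014
Larkside Township, December 3 – December 31, 2027: 29 days → €159000 × 3.15% × 29/365 = €397.9356
Total = €6179.4370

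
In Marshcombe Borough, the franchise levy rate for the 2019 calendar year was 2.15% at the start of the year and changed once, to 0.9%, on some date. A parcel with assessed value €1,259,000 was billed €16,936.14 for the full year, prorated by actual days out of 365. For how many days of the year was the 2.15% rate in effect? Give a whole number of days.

130 days

Let d = days at the first rate; then 365 − d days at the second rate.
€1,259,000 × [2.15%·d + 0.9%·(365−d)] / 365 = €16,936.14
Solving gives d = 130, so the new rate took effect on 11 May 2019.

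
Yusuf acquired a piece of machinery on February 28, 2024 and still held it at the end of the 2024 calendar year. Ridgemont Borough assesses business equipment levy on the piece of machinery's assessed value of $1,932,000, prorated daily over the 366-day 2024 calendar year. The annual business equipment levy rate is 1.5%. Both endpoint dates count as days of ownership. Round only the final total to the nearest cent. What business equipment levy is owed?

Days held (February 28 – December 31, 2024): 308 out of 366
Tax = $1,932,000 × 1.5% × 308/366 = $24,387.5410

$24,387.54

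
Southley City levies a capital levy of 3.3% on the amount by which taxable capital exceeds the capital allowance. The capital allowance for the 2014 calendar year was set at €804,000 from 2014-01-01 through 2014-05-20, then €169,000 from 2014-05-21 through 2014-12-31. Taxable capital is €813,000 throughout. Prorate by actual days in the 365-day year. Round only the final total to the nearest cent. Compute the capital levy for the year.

2014-01-01 to 2014-05-20: 140 days, exemption €804,000 → (€813,000 − €804,000) × 3.3% × 140/365 = €113.9178
2014-05-21 to 2014-12-31: 225 days, exemption €169,000 → (€813,000 − €169,000) × 3.3% × 225/365 = €13,100.5479
Total = €13,214.4658

€13,214.47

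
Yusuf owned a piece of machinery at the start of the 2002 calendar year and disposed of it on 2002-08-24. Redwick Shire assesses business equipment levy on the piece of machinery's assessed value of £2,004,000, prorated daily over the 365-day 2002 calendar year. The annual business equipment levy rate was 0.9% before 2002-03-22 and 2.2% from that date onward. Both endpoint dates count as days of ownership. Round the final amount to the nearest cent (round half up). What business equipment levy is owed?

£22,796.19

2002-01-01 to 2002-03-21: 80 days at 0.9% → £2,004,000 × 0.9% × 80/365 = £3,953.0959
2002-03-22 to 2002-08-24: 156 days at 2.2% → £2,004,000 × 2.2% × 156/365 = £18,843.0904
Total = £22,796.1863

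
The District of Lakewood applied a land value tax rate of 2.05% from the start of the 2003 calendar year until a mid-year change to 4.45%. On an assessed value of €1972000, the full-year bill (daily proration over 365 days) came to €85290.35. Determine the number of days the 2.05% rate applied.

19 days

Let d = days at the first rate; then 365 − d days at the second rate.
€1972000 × [2.05%·d + 4.45%·(365−d)] / 365 = €85290.35
Solving gives d = 19, so the new rate took effect on 20 Jan 2003.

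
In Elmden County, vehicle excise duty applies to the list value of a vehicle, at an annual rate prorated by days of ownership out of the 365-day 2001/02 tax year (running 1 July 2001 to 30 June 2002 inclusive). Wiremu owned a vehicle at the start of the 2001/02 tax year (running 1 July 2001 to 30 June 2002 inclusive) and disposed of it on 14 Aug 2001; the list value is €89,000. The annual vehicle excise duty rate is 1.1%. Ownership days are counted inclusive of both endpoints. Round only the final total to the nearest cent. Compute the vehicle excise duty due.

€120.70

Days held (1 Jul – 14 Aug 2001): 45 out of 365
Tax = €89,000 × 1.1% × 45/365 = €120.6986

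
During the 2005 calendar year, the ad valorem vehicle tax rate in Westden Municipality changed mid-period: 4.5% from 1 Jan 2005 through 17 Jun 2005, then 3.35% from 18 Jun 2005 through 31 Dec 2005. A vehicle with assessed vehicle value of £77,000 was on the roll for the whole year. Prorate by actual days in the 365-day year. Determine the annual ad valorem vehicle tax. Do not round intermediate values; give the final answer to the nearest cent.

1 Jan – 17 Jun 2005: 168 days at 4.5% → £77,000 × 4.5% × 168/365 = £1,594.8493
18 Jun – 31 Dec 2005: 197 days at 3.35% → £77,000 × 3.35% × 197/365 = £1,392.2233
Total = £2,987.0726

£2,987.07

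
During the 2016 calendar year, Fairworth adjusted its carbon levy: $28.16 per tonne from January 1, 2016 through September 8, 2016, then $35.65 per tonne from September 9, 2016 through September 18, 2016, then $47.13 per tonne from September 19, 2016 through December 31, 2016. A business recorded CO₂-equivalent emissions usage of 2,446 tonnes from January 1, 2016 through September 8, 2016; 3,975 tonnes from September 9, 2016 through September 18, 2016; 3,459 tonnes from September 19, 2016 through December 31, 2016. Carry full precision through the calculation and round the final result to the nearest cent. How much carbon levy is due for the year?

$373,610.78

January 1 – September 8, 2016: 2,446 tonnes at $28.16/tonne → $68,879.36
September 9 – September 18, 2016: 3,975 tonnes at $35.65/tonne → $141,708.75
September 19 – December 31, 2016: 3,459 tonnes at $47.13/tonne → $163,022.67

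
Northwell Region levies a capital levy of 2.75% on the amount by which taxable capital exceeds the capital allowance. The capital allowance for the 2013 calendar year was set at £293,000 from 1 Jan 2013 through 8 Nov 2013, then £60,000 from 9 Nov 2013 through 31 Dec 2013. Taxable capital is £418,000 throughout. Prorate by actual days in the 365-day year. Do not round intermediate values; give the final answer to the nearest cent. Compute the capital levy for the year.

1 Jan – 8 Nov 2013: 312 days, exemption £293,000 → (£418,000 − £293,000) × 2.75% × 312/365 = £2,938.3562
9 Nov – 31 Dec 2013: 53 days, exemption £60,000 → (£418,000 − £60,000) × 2.75% × 53/365 = £1,429.5479
Total = £4,367.9041

£4,367.90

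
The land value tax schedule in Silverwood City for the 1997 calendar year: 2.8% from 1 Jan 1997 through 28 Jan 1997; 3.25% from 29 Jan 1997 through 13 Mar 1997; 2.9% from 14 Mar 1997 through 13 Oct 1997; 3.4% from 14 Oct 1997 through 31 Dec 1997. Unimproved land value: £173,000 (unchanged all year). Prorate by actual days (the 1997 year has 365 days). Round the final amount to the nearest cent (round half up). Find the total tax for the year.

1 Jan – 28 Jan 1997: 28 days at 2.8% → £173,000 × 2.8% × 28/365 = £371.5945
29 Jan – 13 Mar 1997: 44 days at 3.25% → £173,000 × 3.25% × 44/365 = £677.7808
14 Mar – 13 Oct 1997: 214 days at 2.9% → £173,000 × 2.9% × 214/365 = £2,941.4740
14 Oct – 31 Dec 1997: 79 days at 3.4% → £173,000 × 3.4% × 79/365 = £1,273.0904
Total = £5,263.9397

£5,263.94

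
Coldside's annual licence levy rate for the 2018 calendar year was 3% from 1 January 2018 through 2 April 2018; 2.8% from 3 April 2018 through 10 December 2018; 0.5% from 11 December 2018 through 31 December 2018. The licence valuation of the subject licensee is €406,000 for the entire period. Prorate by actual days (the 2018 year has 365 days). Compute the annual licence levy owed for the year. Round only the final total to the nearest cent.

1 January – 2 April 2018: 92 days at 3% → €406,000 × 3% × 92/365 = €3,070.0274
3 April – 10 December 2018: 252 days at 2.8% → €406,000 × 2.8% × 252/365 = €7,848.5918
11 December – 31 December 2018: 21 days at 0.5% → €406,000 × 0.5% × 21/365 = €116.7945
Total = €11,035.4137

€11,035.41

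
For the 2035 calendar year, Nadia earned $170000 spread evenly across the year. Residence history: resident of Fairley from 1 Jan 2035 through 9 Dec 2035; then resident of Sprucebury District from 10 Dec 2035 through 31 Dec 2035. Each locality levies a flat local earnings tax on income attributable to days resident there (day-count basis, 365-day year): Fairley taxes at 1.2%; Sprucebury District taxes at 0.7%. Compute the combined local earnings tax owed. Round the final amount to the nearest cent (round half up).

Fairley, 1 Jan – 9 Dec 2035: 343 days → $170000 × 1.2% × 343/365 = $1917.0411
Sprucebury District, 10 Dec – 31 Dec 2035: 22 days → $170000 × 0.7% × 22/365 = $71.7260
Total = $1988.7671

$1988.77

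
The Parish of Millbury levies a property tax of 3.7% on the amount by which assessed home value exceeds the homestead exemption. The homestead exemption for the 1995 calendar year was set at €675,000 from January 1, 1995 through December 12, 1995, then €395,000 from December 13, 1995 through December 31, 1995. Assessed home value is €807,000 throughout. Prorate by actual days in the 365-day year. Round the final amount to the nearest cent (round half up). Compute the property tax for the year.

€5,423.29

January 1 – December 12, 1995: 346 days, exemption €675,000 → (€807,000 − €675,000) × 3.7% × 346/365 = €4,629.7644
December 13 – December 31, 1995: 19 days, exemption €395,000 → (€807,000 − €395,000) × 3.7% × 19/365 = €793.5233
Total = €5,423.2877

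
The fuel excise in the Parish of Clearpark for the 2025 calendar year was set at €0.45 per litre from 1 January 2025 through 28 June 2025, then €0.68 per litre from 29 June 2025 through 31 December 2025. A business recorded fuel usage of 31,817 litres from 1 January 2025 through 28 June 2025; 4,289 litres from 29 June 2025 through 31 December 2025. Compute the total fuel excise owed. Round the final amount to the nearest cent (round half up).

1 January – 28 June 2025: 31,817 litres at €0.45/litre → €14,317.65
29 June – 31 December 2025: 4,289 litres at €0.68/litre → €2,916.52

€17,234.17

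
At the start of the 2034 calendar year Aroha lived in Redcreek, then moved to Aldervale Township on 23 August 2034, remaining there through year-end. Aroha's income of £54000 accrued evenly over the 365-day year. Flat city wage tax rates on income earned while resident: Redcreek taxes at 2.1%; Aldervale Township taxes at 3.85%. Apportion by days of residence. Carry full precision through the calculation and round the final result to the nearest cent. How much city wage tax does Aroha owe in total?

Redcreek, 1 January – 22 August 2034: 234 days → £54000 × 2.1% × 234/365 = £727.0027
Aldervale Township, 23 August – 31 December 2034: 131 days → £54000 × 3.85% × 131/365 = £746.1616
Total = £1473.1644

£1473.16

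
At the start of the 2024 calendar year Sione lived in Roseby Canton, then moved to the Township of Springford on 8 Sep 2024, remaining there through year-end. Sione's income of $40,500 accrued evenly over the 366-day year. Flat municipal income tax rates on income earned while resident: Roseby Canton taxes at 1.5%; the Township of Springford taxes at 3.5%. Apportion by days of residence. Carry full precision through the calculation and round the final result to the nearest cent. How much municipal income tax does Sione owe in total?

Roseby Canton, 1 Jan – 7 Sep 2024: 251 days → $40,500 × 1.5% × 251/366 = $416.6189
The Township of Springford, 8 Sep – 31 Dec 2024: 115 days → $40,500 × 3.5% × 115/366 = $445.3893
Total = $862.0082

$862.01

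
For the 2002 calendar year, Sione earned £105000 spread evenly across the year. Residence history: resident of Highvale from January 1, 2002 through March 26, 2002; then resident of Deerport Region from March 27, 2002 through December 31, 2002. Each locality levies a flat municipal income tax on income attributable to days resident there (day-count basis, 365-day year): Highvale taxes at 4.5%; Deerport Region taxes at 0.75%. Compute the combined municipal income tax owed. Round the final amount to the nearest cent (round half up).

£1704.45

Highvale, January 1 – March 26, 2002: 85 days → £105000 × 4.5% × 85/365 = £1100.3425
Deerport Region, March 27 – December 31, 2002: 280 days → £105000 × 0.75% × 280/365 = £604.1096
Total = £1704.4521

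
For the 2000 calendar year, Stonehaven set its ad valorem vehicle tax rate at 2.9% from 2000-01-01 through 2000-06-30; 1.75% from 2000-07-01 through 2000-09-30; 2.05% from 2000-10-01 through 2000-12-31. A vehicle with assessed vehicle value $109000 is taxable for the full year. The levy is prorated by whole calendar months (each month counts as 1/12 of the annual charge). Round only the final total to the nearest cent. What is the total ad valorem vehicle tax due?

2000-01-01 to 2000-06-30: 6 months at 2.9% → $109000 × 2.9% × 6/12 = $1580.5000
2000-07-01 to 2000-09-30: 3 months at 1.75% → $109000 × 1.75% × 3/12 = $476.8750
2000-10-01 to 2000-12-31: 3 months at 2.05% → $109000 × 2.05% × 3/12 = $558.6250
Total = $2616.0000

$2616.00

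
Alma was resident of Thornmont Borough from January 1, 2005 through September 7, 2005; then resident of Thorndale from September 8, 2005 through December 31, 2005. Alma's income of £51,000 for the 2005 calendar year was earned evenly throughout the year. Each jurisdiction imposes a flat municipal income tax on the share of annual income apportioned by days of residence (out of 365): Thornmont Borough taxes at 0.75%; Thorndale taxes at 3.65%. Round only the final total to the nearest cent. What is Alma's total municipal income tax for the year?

Thornmont Borough, January 1 – September 7, 2005: 250 days → £51,000 × 0.75% × 250/365 = £261.9863
Thorndale, September 8 – December 31, 2005: 115 days → £51,000 × 3.65% × 115/365 = £586.5000
Total = £848.4863

£848.49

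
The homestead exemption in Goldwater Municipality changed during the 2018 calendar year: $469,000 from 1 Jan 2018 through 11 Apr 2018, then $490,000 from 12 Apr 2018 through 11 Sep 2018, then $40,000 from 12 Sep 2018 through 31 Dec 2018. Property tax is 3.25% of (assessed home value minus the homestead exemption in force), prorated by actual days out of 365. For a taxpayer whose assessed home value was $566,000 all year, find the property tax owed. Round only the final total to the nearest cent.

$7,106.46

1 Jan – 11 Apr 2018: 101 days, exemption $469,000 → ($566,000 − $469,000) × 3.25% × 101/365 = $872.3356
12 Apr – 11 Sep 2018: 153 days, exemption $490,000 → ($566,000 − $490,000) × 3.25% × 153/365 = $1,035.3699
12 Sep – 31 Dec 2018: 111 days, exemption $40,000 → ($566,000 − $40,000) × 3.25% × 111/365 = $5,198.7534
Total = $7,106.4589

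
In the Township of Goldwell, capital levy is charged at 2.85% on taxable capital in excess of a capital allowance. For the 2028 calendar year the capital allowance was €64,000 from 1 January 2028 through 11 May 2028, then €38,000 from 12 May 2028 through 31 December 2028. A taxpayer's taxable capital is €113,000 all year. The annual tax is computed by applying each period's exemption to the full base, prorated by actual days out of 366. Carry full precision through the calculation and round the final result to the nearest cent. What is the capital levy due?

€1,870.25

1 January – 11 May 2028: 132 days, exemption €64,000 → (€113,000 − €64,000) × 2.85% × 132/366 = €503.6557
12 May – 31 December 2028: 234 days, exemption €38,000 → (€113,000 − €38,000) × 2.85% × 234/366 = €1,366.5984
Total = €1,870.2541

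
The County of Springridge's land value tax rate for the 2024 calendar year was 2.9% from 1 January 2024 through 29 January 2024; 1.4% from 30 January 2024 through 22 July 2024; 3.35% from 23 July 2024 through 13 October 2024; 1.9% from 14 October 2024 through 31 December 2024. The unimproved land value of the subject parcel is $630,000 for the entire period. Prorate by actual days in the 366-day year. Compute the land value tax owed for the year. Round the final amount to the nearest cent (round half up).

1 January – 29 January 2024: 29 days at 2.9% → $630,000 × 2.9% × 29/366 = $1,447.6230
30 January – 22 July 2024: 175 days at 1.4% → $630,000 × 1.4% × 175/366 = $4,217.2131
23 July – 13 October 2024: 83 days at 3.35% → $630,000 × 3.35% × 83/366 = $4,786.1066
14 October – 31 December 2024: 79 days at 1.9% → $630,000 × 1.9% × 79/366 = $2,583.6885
Total = $13,034.6311

$13,034.63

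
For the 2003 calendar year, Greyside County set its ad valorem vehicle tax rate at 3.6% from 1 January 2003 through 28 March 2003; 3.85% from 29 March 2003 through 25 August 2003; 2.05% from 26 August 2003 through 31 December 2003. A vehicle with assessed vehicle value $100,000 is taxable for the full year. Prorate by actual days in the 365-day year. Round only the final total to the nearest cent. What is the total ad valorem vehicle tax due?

$3,159.18

1 January – 28 March 2003: 87 days at 3.6% → $100,000 × 3.6% × 87/365 = $858.0822
29 March – 25 August 2003: 150 days at 3.85% → $100,000 × 3.85% × 150/365 = $1,582.1918
26 August – 31 December 2003: 128 days at 2.05% → $100,000 × 2.05% × 128/365 = $718.9041
Total = $3,159.1781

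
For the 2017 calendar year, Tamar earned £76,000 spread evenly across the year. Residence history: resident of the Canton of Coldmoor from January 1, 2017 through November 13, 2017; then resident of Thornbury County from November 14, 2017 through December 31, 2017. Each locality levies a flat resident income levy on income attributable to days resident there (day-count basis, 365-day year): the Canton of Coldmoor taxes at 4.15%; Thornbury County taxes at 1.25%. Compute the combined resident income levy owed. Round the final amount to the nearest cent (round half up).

The Canton of Coldmoor, January 1 – November 13, 2017: 317 days → £76,000 × 4.15% × 317/365 = £2,739.2274
Thornbury County, November 14 – December 31, 2017: 48 days → £76,000 × 1.25% × 48/365 = £124.9315
Total = £2,864.1589

£2,864.16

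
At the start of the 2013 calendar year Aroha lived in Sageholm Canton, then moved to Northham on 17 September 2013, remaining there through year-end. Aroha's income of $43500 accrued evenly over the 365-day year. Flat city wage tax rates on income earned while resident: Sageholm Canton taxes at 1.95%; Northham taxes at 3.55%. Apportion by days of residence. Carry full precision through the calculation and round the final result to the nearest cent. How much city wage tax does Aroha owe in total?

$1050.38

Sageholm Canton, 1 January – 16 September 2013: 259 days → $43500 × 1.95% × 259/365 = $601.9089
Northham, 17 September – 31 December 2013: 106 days → $43500 × 3.55% × 106/365 = $448.4671
Total = $1050.3760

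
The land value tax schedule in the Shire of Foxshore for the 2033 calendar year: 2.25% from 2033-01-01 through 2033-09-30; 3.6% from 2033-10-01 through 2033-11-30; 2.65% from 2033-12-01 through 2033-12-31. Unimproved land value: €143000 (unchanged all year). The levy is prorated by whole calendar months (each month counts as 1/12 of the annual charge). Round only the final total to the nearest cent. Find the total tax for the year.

€3586.92

2033-01-01 to 2033-09-30: 9 months at 2.25% → €143000 × 2.25% × 9/12 = €2413.1250
2033-10-01 to 2033-11-30: 2 months at 3.6% → €143000 × 3.6% × 2/12 = €858.0000
2033-12-01 to 2033-12-31: 1 month at 2.65% → €143000 × 2.65% × 1/12 = €315.7917
Total = €3586.9167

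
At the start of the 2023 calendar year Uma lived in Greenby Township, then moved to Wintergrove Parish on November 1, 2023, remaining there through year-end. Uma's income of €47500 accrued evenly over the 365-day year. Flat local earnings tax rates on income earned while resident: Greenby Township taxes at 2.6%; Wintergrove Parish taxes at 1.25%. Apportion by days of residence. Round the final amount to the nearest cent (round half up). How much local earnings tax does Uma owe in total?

Greenby Township, January 1 – October 31, 2023: 304 days → €47500 × 2.6% × 304/365 = €1028.6027
Wintergrove Parish, November 1 – December 31, 2023: 61 days → €47500 × 1.25% × 61/365 = €99.2295
Total = €1127.8322

€1127.83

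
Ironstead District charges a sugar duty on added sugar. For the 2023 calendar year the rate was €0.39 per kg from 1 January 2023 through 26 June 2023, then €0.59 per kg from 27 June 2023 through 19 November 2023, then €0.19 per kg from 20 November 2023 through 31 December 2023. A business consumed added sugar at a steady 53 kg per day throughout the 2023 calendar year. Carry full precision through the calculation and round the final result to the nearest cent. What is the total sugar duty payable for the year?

1 January – 26 June 2023: 177 days × 53 kg/day = 9,381 kg at €0.39/kg → €3,658.59
27 June – 19 November 2023: 146 days × 53 kg/day = 7,738 kg at €0.59/kg → €4,565.42
20 November – 31 December 2023: 42 days × 53 kg/day = 2,226 kg at €0.19/kg → €422.94

€8,646.95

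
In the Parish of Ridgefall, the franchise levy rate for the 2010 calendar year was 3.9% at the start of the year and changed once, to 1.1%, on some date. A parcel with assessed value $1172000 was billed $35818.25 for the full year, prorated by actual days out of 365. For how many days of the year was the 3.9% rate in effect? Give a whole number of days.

255 days

Let d = days at the first rate; then 365 − d days at the second rate.
$1172000 × [3.9%·d + 1.1%·(365−d)] / 365 = $35818.25
Solving gives d = 255, so the new rate took effect on 13 September 2010.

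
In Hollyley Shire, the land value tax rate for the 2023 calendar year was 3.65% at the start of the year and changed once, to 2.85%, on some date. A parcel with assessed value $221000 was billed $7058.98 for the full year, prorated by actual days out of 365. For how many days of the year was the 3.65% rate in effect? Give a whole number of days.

Let d = days at the first rate; then 365 − d days at the second rate.
$221000 × [3.65%·d + 2.85%·(365−d)] / 365 = $7058.98
Solving gives d = 157, so the new rate took effect on 7 Jun 2023.

157 days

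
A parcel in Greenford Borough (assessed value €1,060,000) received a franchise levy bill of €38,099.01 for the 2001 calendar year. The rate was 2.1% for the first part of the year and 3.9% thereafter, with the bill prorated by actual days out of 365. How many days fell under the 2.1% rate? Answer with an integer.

62 days

Let d = days at the first rate; then 365 − d days at the second rate.
€1,060,000 × [2.1%·d + 3.9%·(365−d)] / 365 = €38,099.01
Solving gives d = 62, so the new rate took effect on 4 March 2001.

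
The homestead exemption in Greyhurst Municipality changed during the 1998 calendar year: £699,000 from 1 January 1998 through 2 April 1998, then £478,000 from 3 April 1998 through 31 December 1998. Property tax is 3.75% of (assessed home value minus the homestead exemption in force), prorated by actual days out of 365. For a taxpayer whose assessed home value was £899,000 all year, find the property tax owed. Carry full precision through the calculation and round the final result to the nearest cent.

1 January – 2 April 1998: 92 days, exemption £699,000 → (£899,000 − £699,000) × 3.75% × 92/365 = £1,890.4110
3 April – 31 December 1998: 273 days, exemption £478,000 → (£899,000 − £478,000) × 3.75% × 273/365 = £11,808.1849
Total = £13,698.5959

£13,698.60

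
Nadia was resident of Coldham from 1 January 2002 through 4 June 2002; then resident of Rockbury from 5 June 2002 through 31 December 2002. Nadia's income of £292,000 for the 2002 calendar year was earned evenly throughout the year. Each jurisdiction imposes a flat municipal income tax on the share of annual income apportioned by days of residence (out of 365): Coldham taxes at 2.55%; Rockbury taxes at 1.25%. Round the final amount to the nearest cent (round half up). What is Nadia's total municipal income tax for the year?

£5,262.00

Coldham, 1 January – 4 June 2002: 155 days → £292,000 × 2.55% × 155/365 = £3,162.0000
Rockbury, 5 June – 31 December 2002: 210 days → £292,000 × 1.25% × 210/365 = £2,100.0000
Total = £5,262.0000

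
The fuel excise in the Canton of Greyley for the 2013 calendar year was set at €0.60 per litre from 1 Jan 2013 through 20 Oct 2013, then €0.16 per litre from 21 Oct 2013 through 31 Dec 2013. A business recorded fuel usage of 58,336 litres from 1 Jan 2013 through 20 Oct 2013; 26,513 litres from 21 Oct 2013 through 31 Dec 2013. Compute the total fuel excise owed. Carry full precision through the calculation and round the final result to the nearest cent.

€39243.68

1 Jan – 20 Oct 2013: 58,336 litres at €0.60/litre → €35001.60
21 Oct – 31 Dec 2013: 26,513 litres at €0.16/litre → €4242.08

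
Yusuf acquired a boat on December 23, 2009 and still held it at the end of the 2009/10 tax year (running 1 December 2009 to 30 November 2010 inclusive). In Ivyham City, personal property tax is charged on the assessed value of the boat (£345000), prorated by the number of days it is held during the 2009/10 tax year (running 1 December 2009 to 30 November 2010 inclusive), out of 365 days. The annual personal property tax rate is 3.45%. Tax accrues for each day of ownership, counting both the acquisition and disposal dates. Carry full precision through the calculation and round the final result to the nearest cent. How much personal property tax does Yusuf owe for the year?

£11185.09

Days held (December 23, 2009 – November 30, 2010): 343 out of 365
Tax = £345000 × 3.45% × 343/365 = £11185.0890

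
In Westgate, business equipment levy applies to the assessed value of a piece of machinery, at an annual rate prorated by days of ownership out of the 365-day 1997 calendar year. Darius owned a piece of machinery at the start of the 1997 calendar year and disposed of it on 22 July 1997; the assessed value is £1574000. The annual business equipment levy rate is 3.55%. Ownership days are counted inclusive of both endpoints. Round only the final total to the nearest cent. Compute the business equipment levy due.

Days held (1 January – 22 July 1997): 203 out of 365
Tax = £1574000 × 3.55% × 203/365 = £31076.7973

£31076.80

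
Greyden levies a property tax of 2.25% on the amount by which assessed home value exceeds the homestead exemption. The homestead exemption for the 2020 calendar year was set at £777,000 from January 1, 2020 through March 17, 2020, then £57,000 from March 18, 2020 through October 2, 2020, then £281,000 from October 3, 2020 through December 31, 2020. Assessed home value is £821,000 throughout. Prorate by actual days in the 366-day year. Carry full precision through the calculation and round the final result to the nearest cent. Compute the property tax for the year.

January 1 – March 17, 2020: 77 days, exemption £777,000 → (£821,000 − £777,000) × 2.25% × 77/366 = £208.2787
March 18 – October 2, 2020: 199 days, exemption £57,000 → (£821,000 − £57,000) × 2.25% × 199/366 = £9,346.4754
October 3 – December 31, 2020: 90 days, exemption £281,000 → (£821,000 − £281,000) × 2.25% × 90/366 = £2,987.7049
Total = £12,542.4590

£12,542.46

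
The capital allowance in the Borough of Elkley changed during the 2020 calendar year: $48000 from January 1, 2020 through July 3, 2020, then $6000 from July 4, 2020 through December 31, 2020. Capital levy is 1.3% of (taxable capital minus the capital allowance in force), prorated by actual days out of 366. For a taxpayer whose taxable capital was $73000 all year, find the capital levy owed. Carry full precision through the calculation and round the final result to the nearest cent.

January 1 – July 3, 2020: 185 days, exemption $48000 → ($73000 − $48000) × 1.3% × 185/366 = $164.2760
July 4 – December 31, 2020: 181 days, exemption $6000 → ($73000 − $6000) × 1.3% × 181/366 = $430.7404
Total = $595.0164

$595.02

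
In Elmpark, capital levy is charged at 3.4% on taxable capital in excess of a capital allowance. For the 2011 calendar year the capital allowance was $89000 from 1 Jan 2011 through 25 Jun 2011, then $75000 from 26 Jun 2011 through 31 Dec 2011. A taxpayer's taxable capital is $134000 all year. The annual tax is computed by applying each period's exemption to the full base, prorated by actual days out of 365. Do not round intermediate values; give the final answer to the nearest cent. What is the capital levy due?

1 Jan – 25 Jun 2011: 176 days, exemption $89000 → ($134000 − $89000) × 3.4% × 176/365 = $737.7534
26 Jun – 31 Dec 2011: 189 days, exemption $75000 → ($134000 − $75000) × 3.4% × 189/365 = $1038.7233
Total = $1776.4767

$1776.48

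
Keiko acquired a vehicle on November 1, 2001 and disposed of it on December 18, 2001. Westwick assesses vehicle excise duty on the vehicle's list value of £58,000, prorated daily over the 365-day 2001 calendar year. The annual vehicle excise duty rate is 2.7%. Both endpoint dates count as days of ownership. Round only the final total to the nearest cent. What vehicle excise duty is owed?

Days held (November 1 – December 18, 2001): 48 out of 365
Tax = £58,000 × 2.7% × 48/365 = £205.9397

£205.94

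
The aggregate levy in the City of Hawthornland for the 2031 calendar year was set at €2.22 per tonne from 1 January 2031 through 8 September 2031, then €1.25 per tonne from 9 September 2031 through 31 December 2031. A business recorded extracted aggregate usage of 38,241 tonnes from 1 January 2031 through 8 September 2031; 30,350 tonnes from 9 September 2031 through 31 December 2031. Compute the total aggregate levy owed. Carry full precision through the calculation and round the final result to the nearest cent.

€122,832.52

1 January – 8 September 2031: 38,241 tonnes at €2.22/tonne → €84,895.02
9 September – 31 December 2031: 30,350 tonnes at €1.25/tonne → €37,937.50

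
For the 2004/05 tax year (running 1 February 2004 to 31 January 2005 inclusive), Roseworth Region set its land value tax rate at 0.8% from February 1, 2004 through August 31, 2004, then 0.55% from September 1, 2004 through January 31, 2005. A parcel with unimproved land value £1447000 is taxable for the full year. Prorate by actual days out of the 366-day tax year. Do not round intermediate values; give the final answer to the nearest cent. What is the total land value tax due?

£10063.77

February 1 – August 31, 2004: 213 days at 0.8% → £1447000 × 0.8% × 213/366 = £6736.8525
September 1, 2004 – January 31, 2005: 153 days at 0.55% → £1447000 × 0.55% × 153/366 = £3326.9139
Total = £10063.7664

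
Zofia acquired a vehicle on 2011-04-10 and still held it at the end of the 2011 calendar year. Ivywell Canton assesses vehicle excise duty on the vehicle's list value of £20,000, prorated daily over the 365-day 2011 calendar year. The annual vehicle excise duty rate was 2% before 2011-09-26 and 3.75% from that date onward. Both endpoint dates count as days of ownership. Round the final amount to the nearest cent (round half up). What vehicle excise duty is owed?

2011-04-10 to 2011-09-25: 169 days at 2% → £20,000 × 2% × 169/365 = £185.2055
2011-09-26 to 2011-12-31: 97 days at 3.75% → £20,000 × 3.75% × 97/365 = £199.3151
Total = £384.5205

£384.52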